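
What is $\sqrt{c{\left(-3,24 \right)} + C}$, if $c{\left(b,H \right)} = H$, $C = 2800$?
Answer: $2 \sqrt{706} \approx 53.141$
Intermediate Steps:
$\sqrt{c{\left(-3,24 \right)} + C} = \sqrt{24 + 2800} = \sqrt{2824} = 2 \sqrt{706}$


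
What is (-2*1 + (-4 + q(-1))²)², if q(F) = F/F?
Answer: 49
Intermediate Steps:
q(F) = 1
(-2*1 + (-4 + q(-1))²)² = (-2*1 + (-4 + 1)²)² = (-2 + (-3)²)² = (-2 + 9)² = 7² = 49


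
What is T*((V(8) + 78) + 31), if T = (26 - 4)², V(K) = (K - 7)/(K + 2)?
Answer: 264022/5 ≈ 52804.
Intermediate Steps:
V(K) = (-7 + K)/(2 + K)
T = 484 (T = 22² = 484)
T*((V(8) + 78) + 31) = 484*(((-7 + 8)/(2 + 8) + 78) + 31) = 484*((1/10 + 78) + 31) = 484*(((⅒)*1 + 78) + 31) = 484*((⅒ + 78) + 31) = 484*(781/10 + 31) = 484*(1091/10) = 264022/5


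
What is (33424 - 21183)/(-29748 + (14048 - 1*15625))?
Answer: -12241/31325 ≈ -0.39077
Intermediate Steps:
(33424 - 21183)/(-29748 + (14048 - 1*15625)) = 12241/(-29748 + (14048 - 15625)) = 12241/(-29748 - 1577) = 12241/(-31325) = 12241*(-1/31325) = -12241/31325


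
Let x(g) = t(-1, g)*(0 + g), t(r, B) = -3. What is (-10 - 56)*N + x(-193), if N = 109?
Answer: -6615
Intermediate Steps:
x(g) = -3*g (x(g) = -3*(0 + g) = -3*g)
(-10 - 56)*N + x(-193) = (-10 - 56)*109 - 3*(-193) = -66*109 + 579 = -7194 + 579 = -6615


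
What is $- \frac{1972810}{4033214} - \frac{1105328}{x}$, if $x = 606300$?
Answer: $- \frac{706767383399}{305667206025} \approx -2.3122$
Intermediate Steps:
$- \frac{1972810}{4033214} - \frac{1105328}{x} = - \frac{1972810}{4033214} - \frac{1105328}{606300} = \left(-1972810\right) \frac{1}{4033214} - \frac{276332}{151575} = - \frac{986405}{2016607} - \frac{276332}{151575} = - \frac{706767383399}{305667206025}$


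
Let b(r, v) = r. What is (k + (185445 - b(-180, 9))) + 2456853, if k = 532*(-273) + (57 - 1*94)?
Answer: 2497205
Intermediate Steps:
k = -145273 (k = -145236 + (57 - 94) = -145236 - 37 = -145273)
(k + (185445 - b(-180, 9))) + 2456853 = (-145273 + (185445 - 1*(-180))) + 2456853 = (-145273 + (185445 + 180)) + 2456853 = (-145273 + 185625) + 2456853 = 40352 + 2456853 = 2497205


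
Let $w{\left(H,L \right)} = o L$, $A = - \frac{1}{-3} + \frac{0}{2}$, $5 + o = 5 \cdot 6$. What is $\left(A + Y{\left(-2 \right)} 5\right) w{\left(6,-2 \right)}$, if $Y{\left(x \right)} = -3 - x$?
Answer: $\frac{700}{3} \approx 233.33$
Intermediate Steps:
$o = 25$ ($o = -5 + 5 \cdot 6 = -5 + 30 = 25$)
$A = \frac{1}{3}$ ($A = \left(-1\right) \left(- \frac{1}{3}\right) + 0 \cdot \frac{1}{2} = \frac{1}{3} + 0 = \frac{1}{3} \approx 0.33333$)
$w{\left(H,L \right)} = 25 L$
$\left(A + Y{\left(-2 \right)} 5\right) w{\left(6,-2 \right)} = \left(\frac{1}{3} + \left(-3 - -2\right) 5\right) 25 \left(-2\right) = \left(\frac{1}{3} + \left(-3 + 2\right) 5\right) \left(-50\right) = \left(\frac{1}{3} - 5\right) \left(-50\right) = \left(- \frac{14}{3}\right) \left(-50\right) = \frac{700}{3}$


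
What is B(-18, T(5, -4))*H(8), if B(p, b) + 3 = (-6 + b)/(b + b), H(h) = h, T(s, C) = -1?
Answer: 4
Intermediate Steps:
B(p, b) = -3 + (-6 + b)/(2*b) (B(p, b) = -3 + (-6 + b)/(b + b) = -3 + (-6 + b)/((2*b)) = -3 + (-6 + b)*(1/(2*b)) = -3 + (-6 + b)/(2*b))
B(-18, T(5, -4))*H(8) = (-5/2 - 3/(-1))*8 = (-5/2 - 3*(-1))*8 = (-5/2 + 3)*8 = (1/2)*8 = 4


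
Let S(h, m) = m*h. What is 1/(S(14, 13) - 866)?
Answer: -1/684 ≈ -0.0014620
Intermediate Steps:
S(h, m) = h*m
1/(S(14, 13) - 866) = 1/(14*13 - 866) = 1/(182 - 866) = 1/(-684) = -1/684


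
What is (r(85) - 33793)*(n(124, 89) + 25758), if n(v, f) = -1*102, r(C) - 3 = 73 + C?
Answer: -862862592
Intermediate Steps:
r(C) = 76 + C (r(C) = 3 + (73 + C) = 76 + C)
n(v, f) = -102
(r(85) - 33793)*(n(124, 89) + 25758) = ((76 + 85) - 33793)*(-102 + 25758) = (161 - 33793)*25656 = -33632*25656 = -862862592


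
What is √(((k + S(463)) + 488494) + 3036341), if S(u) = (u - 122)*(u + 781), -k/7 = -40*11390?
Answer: √7138239 ≈ 2671.8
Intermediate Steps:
k = 3189200 (k = -(-280)*11390 = -7*(-455600) = 3189200)
S(u) = (-122 + u)*(781 + u)
√(((k + S(463)) + 488494) + 3036341) = √(((3189200 + (-95282 + 463² + 659*463)) + 488494) + 3036341) = √(((3189200 + (-95282 + 214369 + 305117)) + 488494) + 3036341) = √(((3189200 + 424204) + 488494) + 3036341) = √((3613404 + 488494) + 3036341) = √(4101898 + 3036341) = √7138239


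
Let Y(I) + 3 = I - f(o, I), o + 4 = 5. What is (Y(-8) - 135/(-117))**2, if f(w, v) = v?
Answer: 576/169 ≈ 3.4083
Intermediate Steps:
o = 1 (o = -4 + 5 = 1)
Y(I) = -3 (Y(I) = -3 + (I - I) = -3 + 0 = -3)
(Y(-8) - 135/(-117))**2 = (-3 - 135/(-117))**2 = (-3 - 135*(-1/117))**2 = (-3 + 15/13)**2 = (-24/13)**2 = 576/169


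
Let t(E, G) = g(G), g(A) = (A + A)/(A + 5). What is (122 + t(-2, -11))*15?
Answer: 1885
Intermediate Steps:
g(A) = 2*A/(5 + A) (g(A) = (2*A)/(5 + A) = 2*A/(5 + A))
t(E, G) = 2*G/(5 + G)
(122 + t(-2, -11))*15 = (122 + 2*(-11)/(5 - 11))*15 = (122 + 2*(-11)/(-6))*15 = (122 + 2*(-11)*(-1/6))*15 = (122 + 11/3)*15 = (377/3)*15 = 1885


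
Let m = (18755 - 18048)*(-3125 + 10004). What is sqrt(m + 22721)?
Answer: sqrt(4886174) ≈ 2210.5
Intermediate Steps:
m = 4863453 (m = 707*6879 = 4863453)
sqrt(m + 22721) = sqrt(4863453 + 22721) = sqrt(4886174)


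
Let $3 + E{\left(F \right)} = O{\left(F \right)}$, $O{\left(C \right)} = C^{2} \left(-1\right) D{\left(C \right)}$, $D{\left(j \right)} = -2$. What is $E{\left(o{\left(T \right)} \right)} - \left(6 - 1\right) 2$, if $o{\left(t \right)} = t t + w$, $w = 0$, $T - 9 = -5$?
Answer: $499$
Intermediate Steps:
$T = 4$ ($T = 9 - 5 = 4$)
$O{\left(C \right)} = 2 C^{2}$ ($O{\left(C \right)} = C^{2} \left(-1\right) \left(-2\right) = - C^{2} \left(-2\right) = 2 C^{2}$)
$o{\left(t \right)} = t^{2}$ ($o{\left(t \right)} = t t + 0 = t^{2} + 0 = t^{2}$)
$E{\left(F \right)} = -3 + 2 F^{2}$
$E{\left(o{\left(T \right)} \right)} - \left(6 - 1\right) 2 = \left(-3 + 2 \left(4^{2}\right)^{2}\right) - \left(6 - 1\right) 2 = \left(-3 + 2 \cdot 16^{2}\right) - 5 \cdot 2 = \left(-3 + 2 \cdot 256\right) - 10 = \left(-3 + 512\right) - 10 = 509 - 10 = 499$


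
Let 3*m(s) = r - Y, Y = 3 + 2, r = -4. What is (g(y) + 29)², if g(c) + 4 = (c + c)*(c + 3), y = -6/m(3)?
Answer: 2025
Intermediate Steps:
Y = 5
m(s) = -3 (m(s) = (-4 - 1*5)/3 = (-4 - 5)/3 = (⅓)*(-9) = -3)
y = 2 (y = -6/(-3) = -6*(-⅓) = 2)
g(c) = -4 + 2*c*(3 + c) (g(c) = -4 + (c + c)*(c + 3) = -4 + (2*c)*(3 + c) = -4 + 2*c*(3 + c))
(g(y) + 29)² = ((-4 + 2*2² + 6*2) + 29)² = ((-4 + 2*4 + 12) + 29)² = ((-4 + 8 + 12) + 29)² = (16 + 29)² = 45² = 2025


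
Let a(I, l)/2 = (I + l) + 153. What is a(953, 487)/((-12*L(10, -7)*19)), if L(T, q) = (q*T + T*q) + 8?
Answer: 177/1672 ≈ 0.10586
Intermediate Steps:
L(T, q) = 8 + 2*T*q (L(T, q) = (T*q + T*q) + 8 = 2*T*q + 8 = 8 + 2*T*q)
a(I, l) = 306 + 2*I + 2*l (a(I, l) = 2*((I + l) + 153) = 2*(153 + I + l) = 306 + 2*I + 2*l)
a(953, 487)/((-12*L(10, -7)*19)) = (306 + 2*953 + 2*487)/((-12*(8 + 2*10*(-7))*19)) = (306 + 1906 + 974)/((-12*(8 - 140)*19)) = 3186/((-12*(-132)*19)) = 3186/((1584*19)) = 3186/30096 = 3186*(1/30096) = 177/1672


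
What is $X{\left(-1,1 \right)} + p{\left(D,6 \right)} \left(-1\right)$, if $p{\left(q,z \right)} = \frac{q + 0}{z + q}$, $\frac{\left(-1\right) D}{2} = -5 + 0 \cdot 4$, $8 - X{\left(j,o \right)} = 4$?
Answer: $\frac{27}{8} \approx 3.375$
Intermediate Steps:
$X{\left(j,o \right)} = 4$ ($X{\left(j,o \right)} = 8 - 4 = 4$)
$D = 10$ ($D = - 2 \left(-5 + 0 \cdot 4\right) = - 2 \left(-5 + 0\right) = \left(-2\right) \left(-5\right) = 10$)
$p{\left(q,z \right)} = \frac{q}{q + z}$
$X{\left(-1,1 \right)} + p{\left(D,6 \right)} \left(-1\right) = 4 + \frac{10}{10 + 6} \left(-1\right) = 4 + \frac{10}{16} \left(-1\right) = 4 + 10 \cdot \frac{1}{16} \left(-1\right) = 4 + \frac{5}{8} \left(-1\right) = 4 - \frac{5}{8} = \frac{27}{8}$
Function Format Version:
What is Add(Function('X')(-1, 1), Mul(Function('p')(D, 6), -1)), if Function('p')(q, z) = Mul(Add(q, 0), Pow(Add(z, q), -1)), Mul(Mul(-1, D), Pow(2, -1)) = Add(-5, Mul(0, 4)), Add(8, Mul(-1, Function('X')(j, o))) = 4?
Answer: Rational(27, 8) ≈ 3.3750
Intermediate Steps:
Function('X')(j, o) = 4 (Function('X')(j, o) = Add(8, Mul(-1, 4)) = Add(8, -4) = 4)
D = 10 (D = Mul(-2, Add(-5, Mul(0, 4))) = Mul(-2, Add(-5, 0)) = Mul(-2, -5) = 10)
Function('p')(q, z) = Mul(q, Pow(Add(q, z), -1))
Add(Function('X')(-1, 1), Mul(Function('p')(D, 6), -1)) = Add(4, Mul(Mul(10, Pow(Add(10, 6), -1)), -1)) = Add(4, Mul(Mul(10, Pow(16, -1)), -1)) = Add(4, Mul(Mul(10, Rational(1, 16)), -1)) = Add(4, Mul(Rational(5, 8), -1)) = Add(4, Rational(-5, 8)) = Rational(27, 8)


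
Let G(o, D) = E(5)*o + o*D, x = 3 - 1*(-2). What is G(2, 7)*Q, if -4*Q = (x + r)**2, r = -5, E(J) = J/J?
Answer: 0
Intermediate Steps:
E(J) = 1
x = 5 (x = 3 + 2 = 5)
G(o, D) = o + D*o (G(o, D) = 1*o + o*D = o + D*o)
Q = 0 (Q = -(5 - 5)**2/4 = -1/4*0**2 = -1/4*0 = 0)
G(2, 7)*Q = (2*(1 + 7))*0 = (2*8)*0 = 16*0 = 0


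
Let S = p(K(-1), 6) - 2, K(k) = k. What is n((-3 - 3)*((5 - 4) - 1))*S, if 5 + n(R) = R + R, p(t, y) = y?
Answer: -20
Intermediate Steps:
n(R) = -5 + 2*R (n(R) = -5 + (R + R) = -5 + 2*R)
S = 4 (S = 6 - 2 = 4)
n((-3 - 3)*((5 - 4) - 1))*S = (-5 + 2*((-3 - 3)*((5 - 4) - 1)))*4 = (-5 + 2*(-6*(1 - 1)))*4 = (-5 + 2*(-6*0))*4 = (-5 + 2*0)*4 = (-5 + 0)*4 = -5*4 = -20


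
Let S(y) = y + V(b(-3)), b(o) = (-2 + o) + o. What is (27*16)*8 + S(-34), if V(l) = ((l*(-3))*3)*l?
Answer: 2846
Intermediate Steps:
b(o) = -2 + 2*o
V(l) = -9*l² (V(l) = (-3*l*3)*l = (-9*l)*l = -9*l²)
S(y) = -576 + y (S(y) = y - 9*(-2 + 2*(-3))² = y - 9*(-2 - 6)² = y - 9*(-8)² = y - 9*64 = y - 576 = -576 + y)
(27*16)*8 + S(-34) = (27*16)*8 + (-576 - 34) = 432*8 - 610 = 3456 - 610 = 2846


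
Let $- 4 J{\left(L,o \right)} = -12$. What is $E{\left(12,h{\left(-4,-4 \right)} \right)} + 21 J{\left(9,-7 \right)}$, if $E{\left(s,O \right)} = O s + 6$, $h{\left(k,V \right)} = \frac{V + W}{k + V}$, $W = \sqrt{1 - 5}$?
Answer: $75 - 3 i \approx 75.0 - 3.0 i$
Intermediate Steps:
$J{\left(L,o \right)} = 3$ ($J{\left(L,o \right)} = \left(- \frac{1}{4}\right) \left(-12\right) = 3$)
$W = 2 i$ ($W = \sqrt{-4} = 2 i \approx 2.0 i$)
$h{\left(k,V \right)} = \frac{V + 2 i}{V + k}$ ($h{\left(k,V \right)} = \frac{V + 2 i}{k + V} = \frac{V + 2 i}{V + k}$)
$E{\left(s,O \right)} = 6 + O s$
$E{\left(12,h{\left(-4,-4 \right)} \right)} + 21 J{\left(9,-7 \right)} = \left(6 + \frac{-4 + 2 i}{-4 - 4} \cdot 12\right) + 21 \cdot 3 = \left(6 + \frac{-4 + 2 i}{-8} \cdot 12\right) + 63 = \left(6 + - \frac{-4 + 2 i}{8} \cdot 12\right) + 63 = \left(6 + \left(\frac{1}{2} - \frac{i}{4}\right) 12\right) + 63 = \left(6 + \left(6 - 3 i\right)\right) + 63 = \left(12 - 3 i\right) + 63 = 75 - 3 i$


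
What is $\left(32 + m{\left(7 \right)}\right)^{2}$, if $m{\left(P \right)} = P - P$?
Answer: $1024$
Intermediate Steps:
$m{\left(P \right)} = 0$
$\left(32 + m{\left(7 \right)}\right)^{2} = \left(32 + 0\right)^{2} = 32^{2} = 1024$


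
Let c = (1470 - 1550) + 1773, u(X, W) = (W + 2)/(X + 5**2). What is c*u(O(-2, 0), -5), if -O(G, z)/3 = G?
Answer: -5079/31 ≈ -163.84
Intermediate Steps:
O(G, z) = -3*G
u(X, W) = (2 + W)/(25 + X) (u(X, W) = (2 + W)/(X + 25) = (2 + W)/(25 + X))
c = 1693 (c = -80 + 1773 = 1693)
c*u(O(-2, 0), -5) = 1693*((2 - 5)/(25 - 3*(-2))) = 1693*(-3/(25 + 6)) = 1693*(-3/31) = -5079/31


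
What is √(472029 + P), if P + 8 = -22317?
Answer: 2*√112426 ≈ 670.60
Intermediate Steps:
P = -22325 (P = -8 - 22317 = -22325)
√(472029 + P) = √(472029 - 22325) = √449704 = 2*√112426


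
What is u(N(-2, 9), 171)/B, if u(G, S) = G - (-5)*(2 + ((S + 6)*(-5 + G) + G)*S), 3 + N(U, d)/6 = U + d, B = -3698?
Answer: -2895919/3698 ≈ -783.10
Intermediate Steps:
N(U, d) = -18 + 6*U + 6*d (N(U, d) = -18 + 6*(U + d) = -18 + (6*U + 6*d) = -18 + 6*U + 6*d)
u(G, S) = 10 + G + 5*S*(G + (-5 + G)*(6 + S)) (u(G, S) = G - (-5)*(2 + ((6 + S)*(-5 + G) + G)*S) = G - (-5)*(2 + ((-5 + G)*(6 + S) + G)*S) = G - (-5)*(2 + (G + (-5 + G)*(6 + S))*S) = G - (-5)*(2 + S*(G + (-5 + G)*(6 + S))) = G - (-10 - 5*S*(G + (-5 + G)*(6 + S))) = G + (10 + 5*S*(G + (-5 + G)*(6 + S))) = 10 + G + 5*S*(G + (-5 + G)*(6 + S)))
u(N(-2, 9), 171)/B = (10 + (-18 + 6*(-2) + 6*9) - 150*171 - 25*171**2 + 5*(-18 + 6*(-2) + 6*9)*171**2 + 35*(-18 + 6*(-2) + 6*9)*171)/(-3698) = (10 + (-18 - 12 + 54) - 25650 - 25*29241 + 5*(-18 - 12 + 54)*29241 + 35*(-18 - 12 + 54)*171)*(-1/3698) = (10 + 24 - 25650 - 731025 + 5*24*29241 + 35*24*171)*(-1/3698) = (10 + 24 - 25650 - 731025 + 3508920 + 143640)*(-1/3698) = 2895919*(-1/3698) = -2895919/3698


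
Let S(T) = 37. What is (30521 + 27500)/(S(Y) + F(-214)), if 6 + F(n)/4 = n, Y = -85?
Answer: -58021/843 ≈ -68.827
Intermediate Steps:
F(n) = -24 + 4*n
(30521 + 27500)/(S(Y) + F(-214)) = (30521 + 27500)/(37 + (-24 + 4*(-214))) = 58021/(37 + (-24 - 856)) = 58021/(37 - 880) = 58021/(-843) = 58021*(-1/843) = -58021/843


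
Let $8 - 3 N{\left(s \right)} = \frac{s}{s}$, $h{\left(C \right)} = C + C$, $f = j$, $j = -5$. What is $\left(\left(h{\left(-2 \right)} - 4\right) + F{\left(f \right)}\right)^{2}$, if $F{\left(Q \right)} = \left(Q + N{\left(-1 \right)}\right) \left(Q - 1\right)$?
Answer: $64$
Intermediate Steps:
$f = -5$
$h{\left(C \right)} = 2 C$
$N{\left(s \right)} = \frac{7}{3}$ ($N{\left(s \right)} = \frac{8}{3} - \frac{s \frac{1}{s}}{3} = \frac{8}{3} - \frac{1}{3} = \frac{7}{3}$)
$F{\left(Q \right)} = \left(-1 + Q\right) \left(\frac{7}{3} + Q\right)$ ($F{\left(Q \right)} = \left(Q + \frac{7}{3}\right) \left(Q - 1\right) = \left(\frac{7}{3} + Q\right) \left(-1 + Q\right) = \left(-1 + Q\right) \left(\frac{7}{3} + Q\right)$)
$\left(\left(h{\left(-2 \right)} - 4\right) + F{\left(f \right)}\right)^{2} = \left(\left(2 \left(-2\right) - 4\right) + \left(- \frac{7}{3} + \left(-5\right)^{2} + \frac{4}{3} \left(-5\right)\right)\right)^{2} = \left(\left(-4 - 4\right) - -16\right)^{2} = \left(-8 + 16\right)^{2} = 8^{2} = 64$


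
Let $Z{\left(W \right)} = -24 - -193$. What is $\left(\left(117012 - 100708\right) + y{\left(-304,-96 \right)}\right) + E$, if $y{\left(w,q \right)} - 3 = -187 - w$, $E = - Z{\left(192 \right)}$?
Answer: $16255$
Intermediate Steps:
$Z{\left(W \right)} = 169$ ($Z{\left(W \right)} = -24 + 193 = 169$)
$E = -169$ ($E = \left(-1\right) 169 = -169$)
$y{\left(w,q \right)} = -184 - w$ ($y{\left(w,q \right)} = 3 - \left(187 + w\right) = -184 - w$)
$\left(\left(117012 - 100708\right) + y{\left(-304,-96 \right)}\right) + E = \left(\left(117012 - 100708\right) - -120\right) - 169 = \left(\left(117012 - 100708\right) + \left(-184 + 304\right)\right) - 169 = \left(16304 + 120\right) - 169 = 16424 - 169 = 16255$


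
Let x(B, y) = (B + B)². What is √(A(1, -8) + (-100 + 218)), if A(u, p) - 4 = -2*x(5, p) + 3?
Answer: 5*I*√3 ≈ 8.6602*I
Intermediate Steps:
x(B, y) = 4*B² (x(B, y) = (2*B)² = 4*B²)
A(u, p) = -193 (A(u, p) = 4 + (-8*5² + 3) = 4 + (-8*25 + 3) = 4 + (-2*100 + 3) = 4 + (-200 + 3) = 4 - 197 = -193)
√(A(1, -8) + (-100 + 218)) = √(-193 + (-100 + 218)) = √(-193 + 118) = √(-75) = 5*I*√3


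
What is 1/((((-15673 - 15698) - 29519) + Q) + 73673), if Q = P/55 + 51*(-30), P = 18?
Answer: 55/618933 ≈ 8.8863e-5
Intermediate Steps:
Q = -84132/55 (Q = 18/55 + 51*(-30) = 18*(1/55) - 1530 = 18/55 - 1530 = -84132/55 ≈ -1529.7)
1/((((-15673 - 15698) - 29519) + Q) + 73673) = 1/((((-15673 - 15698) - 29519) - 84132/55) + 73673) = 1/(((-31371 - 29519) - 84132/55) + 73673) = 1/((-60890 - 84132/55) + 73673) = 1/(-3433082/55 + 73673) = 1/(618933/55) = 55/618933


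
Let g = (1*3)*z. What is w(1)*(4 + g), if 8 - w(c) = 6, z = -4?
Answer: -16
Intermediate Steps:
g = -12 (g = (1*3)*(-4) = 3*(-4) = -12)
w(c) = 2 (w(c) = 8 - 1*6 = 8 - 6 = 2)
w(1)*(4 + g) = 2*(4 - 12) = 2*(-8) = -16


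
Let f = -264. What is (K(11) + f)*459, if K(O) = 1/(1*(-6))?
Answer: -242505/2 ≈ -1.2125e+5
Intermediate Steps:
K(O) = -⅙ (K(O) = 1/(-6) = -⅙)
(K(11) + f)*459 = (-⅙ - 264)*459 = -1585/6*459 = -242505/2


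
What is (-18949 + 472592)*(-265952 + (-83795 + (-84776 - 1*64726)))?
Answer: -226480814107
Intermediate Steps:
(-18949 + 472592)*(-265952 + (-83795 + (-84776 - 1*64726))) = 453643*(-265952 + (-83795 + (-84776 - 64726))) = 453643*(-265952 + (-83795 - 149502)) = 453643*(-265952 - 233297) = 453643*(-499249) = -226480814107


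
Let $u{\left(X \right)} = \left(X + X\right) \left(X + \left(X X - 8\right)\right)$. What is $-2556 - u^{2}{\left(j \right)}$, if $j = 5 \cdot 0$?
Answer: $-2556$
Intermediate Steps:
$j = 0$
$u{\left(X \right)} = 2 X \left(-8 + X + X^{2}\right)$ ($u{\left(X \right)} = 2 X \left(X + \left(X^{2} - 8\right)\right) = 2 X \left(X + \left(-8 + X^{2}\right)\right) = 2 X \left(-8 + X + X^{2}\right)$)
$-2556 - u^{2}{\left(j \right)} = -2556 - \left(2 \cdot 0 \left(-8 + 0 + 0^{2}\right)\right)^{2} = -2556 - \left(2 \cdot 0 \left(-8 + 0 + 0\right)\right)^{2} = -2556 - \left(2 \cdot 0 \left(-8\right)\right)^{2} = -2556 - 0^{2} = -2556 - 0 = -2556 + 0 = -2556$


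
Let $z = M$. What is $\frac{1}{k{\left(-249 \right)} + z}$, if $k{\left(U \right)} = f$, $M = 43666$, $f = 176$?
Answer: $\frac{1}{43842} \approx 2.2809 \cdot 10^{-5}$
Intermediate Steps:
$k{\left(U \right)} = 176$
$z = 43666$
$\frac{1}{k{\left(-249 \right)} + z} = \frac{1}{176 + 43666} = \frac{1}{43842}$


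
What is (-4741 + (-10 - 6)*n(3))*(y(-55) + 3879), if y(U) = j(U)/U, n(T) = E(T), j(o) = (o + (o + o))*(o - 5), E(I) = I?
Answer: -17714511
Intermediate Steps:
j(o) = 3*o*(-5 + o) (j(o) = (o + 2*o)*(-5 + o) = (3*o)*(-5 + o) = 3*o*(-5 + o))
n(T) = T
y(U) = -15 + 3*U (y(U) = (3*U*(-5 + U))/U = -15 + 3*U)
(-4741 + (-10 - 6)*n(3))*(y(-55) + 3879) = (-4741 + (-10 - 6)*3)*((-15 + 3*(-55)) + 3879) = (-4741 - 16*3)*((-15 - 165) + 3879) = (-4741 - 48)*(-180 + 3879) = -4789*3699 = -17714511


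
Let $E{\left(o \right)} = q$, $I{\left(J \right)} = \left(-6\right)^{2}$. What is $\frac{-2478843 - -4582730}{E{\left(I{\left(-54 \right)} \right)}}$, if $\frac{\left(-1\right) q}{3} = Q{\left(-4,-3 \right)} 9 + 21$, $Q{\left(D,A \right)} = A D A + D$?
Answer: $\frac{2103887}{1017} \approx 2068.7$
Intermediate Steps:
$Q{\left(D,A \right)} = D + D A^{2}$ ($Q{\left(D,A \right)} = D A^{2} + D = D + D A^{2}$)
$I{\left(J \right)} = 36$
$q = 1017$ ($q = - 3 \left(- 4 \left(1 + \left(-3\right)^{2}\right) 9 + 21\right) = - 3 \left(- 4 \left(1 + 9\right) 9 + 21\right) = - 3 \left(\left(-4\right) 10 \cdot 9 + 21\right) = - 3 \left(\left(-40\right) 9 + 21\right) = - 3 \left(-360 + 21\right) = \left(-3\right) \left(-339\right) = 1017$)
$E{\left(o \right)} = 1017$
$\frac{-2478843 - -4582730}{E{\left(I{\left(-54 \right)} \right)}} = \frac{-2478843 - -4582730}{1017} = \left(-2478843 + 4582730\right) \frac{1}{1017} = 2103887 \cdot \frac{1}{1017} = \frac{2103887}{1017}$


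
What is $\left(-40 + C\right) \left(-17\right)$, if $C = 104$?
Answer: $-1088$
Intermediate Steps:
$\left(-40 + C\right) \left(-17\right) = \left(-40 + 104\right) \left(-17\right) = 64 \left(-17\right) = -1088$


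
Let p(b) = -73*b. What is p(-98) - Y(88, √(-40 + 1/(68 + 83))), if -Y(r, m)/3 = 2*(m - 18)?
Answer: 7046 + 18*I*√101321/151 ≈ 7046.0 + 37.944*I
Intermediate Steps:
Y(r, m) = 108 - 6*m (Y(r, m) = -6*(m - 18) = -6*(-18 + m) = -3*(-36 + 2*m) = 108 - 6*m)
p(-98) - Y(88, √(-40 + 1/(68 + 83))) = -73*(-98) - (108 - 6*√(-40 + 1/(68 + 83))) = 7154 - (108 - 6*√(-40 + 1/151)) = 7154 - (108 - 18*I*√101321/151) = 7154 + (-108 + 18*I*√101321/151) = 7046 + 18*I*√101321/151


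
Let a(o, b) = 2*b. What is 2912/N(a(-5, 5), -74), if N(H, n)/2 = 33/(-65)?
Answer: -94640/33 ≈ -2867.9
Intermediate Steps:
N(H, n) = -66/65 (N(H, n) = 2*(33/(-65)) = 2*(33*(-1/65)) = 2*(-33/65) = -66/65)
2912/N(a(-5, 5), -74) = 2912/(-66/65) = 2912*(-65/66) = -94640/33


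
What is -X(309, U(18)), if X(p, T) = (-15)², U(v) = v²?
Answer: -225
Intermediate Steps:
X(p, T) = 225
-X(309, U(18)) = -1*225 = -225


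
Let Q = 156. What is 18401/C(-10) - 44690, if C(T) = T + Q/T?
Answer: -5812325/128 ≈ -45409.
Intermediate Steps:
C(T) = T + 156/T
18401/C(-10) - 44690 = 18401/(-10 + 156/(-10)) - 44690 = 18401/(-10 + 156*(-1/10)) - 44690 = 18401/(-10 - 78/5) - 44690 = 18401/(-128/5) - 44690 = 18401*(-5/128) - 44690 = -92005/128 - 44690 = -5812325/128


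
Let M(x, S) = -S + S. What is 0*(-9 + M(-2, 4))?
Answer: 0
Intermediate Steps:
M(x, S) = 0
0*(-9 + M(-2, 4)) = 0*(-9 + 0) = 0*(-9) = 0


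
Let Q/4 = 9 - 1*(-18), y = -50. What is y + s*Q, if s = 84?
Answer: 9022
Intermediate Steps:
Q = 108 (Q = 4*(9 - 1*(-18)) = 4*(9 + 18) = 4*27 = 108)
y + s*Q = -50 + 84*108 = -50 + 9072 = 9022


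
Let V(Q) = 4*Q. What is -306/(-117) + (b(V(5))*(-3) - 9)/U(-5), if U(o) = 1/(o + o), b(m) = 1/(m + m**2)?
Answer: 16869/182 ≈ 92.687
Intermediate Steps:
U(o) = 1/(2*o)
-306/(-117) + (b(V(5))*(-3) - 9)/U(-5) = -306/(-117) + ((1/(((4*5))*(1 + 4*5)))*(-3) - 9)/(((1/2)/(-5))) = -306*(-1/117) + ((1/(20*(1 + 20)))*(-3) - 9)/(((1/2)*(-1/5))) = 34/13 + (((1/20)/21)*(-3) - 9)/(-1/10) = 34/13 + (((1/20)*(1/21))*(-3) - 9)*(-10) = 34/13 + ((1/420)*(-3) - 9)*(-10) = 34/13 + (-1/140 - 9)*(-10) = 34/13 - 1261/140*(-10) = 34/13 + 1261/14 = 16869/182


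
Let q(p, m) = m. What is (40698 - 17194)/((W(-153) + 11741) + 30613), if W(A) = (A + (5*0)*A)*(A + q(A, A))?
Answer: 5876/22293 ≈ 0.26358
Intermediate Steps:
W(A) = 2*A**2 (W(A) = (A + (5*0)*A)*(A + A) = (A + 0*A)*(2*A) = (A + 0)*(2*A) = A*(2*A) = 2*A**2)
(40698 - 17194)/((W(-153) + 11741) + 30613) = (40698 - 17194)/((2*(-153)**2 + 11741) + 30613) = 23504/((2*23409 + 11741) + 30613) = 23504/((46818 + 11741) + 30613) = 23504/(58559 + 30613) = 23504/89172 = 23504*(1/89172) = 5876/22293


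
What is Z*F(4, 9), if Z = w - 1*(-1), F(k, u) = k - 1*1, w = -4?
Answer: -9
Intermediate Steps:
F(k, u) = -1 + k (F(k, u) = k - 1 = -1 + k)
Z = -3 (Z = -4 - 1*(-1) = -4 + 1 = -3)
Z*F(4, 9) = -3*(-1 + 4) = -3*3 = -9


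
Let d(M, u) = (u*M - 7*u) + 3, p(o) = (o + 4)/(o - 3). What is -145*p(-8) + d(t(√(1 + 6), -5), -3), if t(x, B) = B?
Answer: -151/11 ≈ -13.727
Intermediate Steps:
p(o) = (4 + o)/(-3 + o)
d(M, u) = 3 - 7*u + M*u (d(M, u) = (M*u - 7*u) + 3 = (-7*u + M*u) + 3 = 3 - 7*u + M*u)
-145*p(-8) + d(t(√(1 + 6), -5), -3) = -145*(4 - 8)/(-3 - 8) + (3 - 7*(-3) - 5*(-3)) = -145*(-4)/(-11) + (3 + 21 + 15) = -(-145)*(-4)/11 + 39 = -145*4/11 + 39 = -580/11 + 39 = -151/11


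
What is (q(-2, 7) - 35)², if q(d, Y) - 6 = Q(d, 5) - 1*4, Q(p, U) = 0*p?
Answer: 1089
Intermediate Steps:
Q(p, U) = 0
q(d, Y) = 2 (q(d, Y) = 6 + (0 - 1*4) = 6 + (0 - 4) = 6 - 4 = 2)
(q(-2, 7) - 35)² = (2 - 35)² = (-33)² = 1089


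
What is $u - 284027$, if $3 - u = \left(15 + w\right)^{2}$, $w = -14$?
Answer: $-284025$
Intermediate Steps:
$u = 2$ ($u = 3 - \left(15 - 14\right)^{2} = 3 - 1^{2} = 3 - 1 = 2$)
$u - 284027 = 2 - 284027 = -284025$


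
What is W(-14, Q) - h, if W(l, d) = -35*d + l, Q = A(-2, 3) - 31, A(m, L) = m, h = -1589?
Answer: 2730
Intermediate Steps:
Q = -33 (Q = -2 - 31 = -33)
W(l, d) = l - 35*d
W(-14, Q) - h = (-14 - 35*(-33)) - 1*(-1589) = (-14 + 1155) + 1589 = 1141 + 1589 = 2730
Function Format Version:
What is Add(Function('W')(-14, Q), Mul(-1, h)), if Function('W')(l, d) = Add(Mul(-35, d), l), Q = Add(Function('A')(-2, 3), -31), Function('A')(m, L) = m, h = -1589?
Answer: 2730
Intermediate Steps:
Q = -33 (Q = Add(-2, -31) = -33)
Function('W')(l, d) = Add(l, Mul(-35, d))
Add(Function('W')(-14, Q), Mul(-1, h)) = Add(Add(-14, Mul(-35, -33)), Mul(-1, -1589)) = Add(Add(-14, 1155), 1589) = Add(1141, 1589) = 2730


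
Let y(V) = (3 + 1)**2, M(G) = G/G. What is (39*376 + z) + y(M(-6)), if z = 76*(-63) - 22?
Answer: 9870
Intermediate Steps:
M(G) = 1
y(V) = 16 (y(V) = 4**2 = 16)
z = -4810 (z = -4788 - 22 = -4810)
(39*376 + z) + y(M(-6)) = (39*376 - 4810) + 16 = (14664 - 4810) + 16 = 9854 + 16 = 9870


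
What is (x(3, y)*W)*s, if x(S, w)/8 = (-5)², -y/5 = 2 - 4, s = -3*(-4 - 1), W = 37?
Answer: 111000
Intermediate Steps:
s = 15 (s = -3*(-5) = 15)
y = 10 (y = -5*(2 - 4) = -5*(-2) = 10)
x(S, w) = 200 (x(S, w) = 8*(-5)² = 8*25 = 200)
(x(3, y)*W)*s = (200*37)*15 = 7400*15 = 111000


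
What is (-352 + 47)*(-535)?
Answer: 163175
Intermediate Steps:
(-352 + 47)*(-535) = -305*(-535) = 163175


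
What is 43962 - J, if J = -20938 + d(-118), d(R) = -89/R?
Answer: 7658111/118 ≈ 64899.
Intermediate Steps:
J = -2470595/118 (J = -20938 - 89/(-118) = -20938 - 89*(-1/118) = -20938 + 89/118 = -2470595/118 ≈ -20937.)
43962 - J = 43962 - 1*(-2470595/118) = 43962 + 2470595/118 = 7658111/118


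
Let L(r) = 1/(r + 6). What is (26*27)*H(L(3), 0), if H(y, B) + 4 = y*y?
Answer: -8398/3 ≈ -2799.3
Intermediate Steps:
L(r) = 1/(6 + r)
H(y, B) = -4 + y² (H(y, B) = -4 + y*y = -4 + y²)
(26*27)*H(L(3), 0) = (26*27)*(-4 + (1/(6 + 3))²) = 702*(-4 + (1/9)²) = 702*(-4 + (⅑)²) = 702*(-4 + 1/81) = 702*(-323/81) = -8398/3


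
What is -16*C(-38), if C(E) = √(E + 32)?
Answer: -16*I*√6 ≈ -39.192*I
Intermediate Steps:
C(E) = √(32 + E)
-16*C(-38) = -16*√(32 - 38) = -16*I*√6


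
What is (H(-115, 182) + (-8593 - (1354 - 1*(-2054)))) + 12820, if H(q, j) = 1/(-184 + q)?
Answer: 244880/299 ≈ 819.00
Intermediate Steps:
(H(-115, 182) + (-8593 - (1354 - 1*(-2054)))) + 12820 = (1/(-184 - 115) + (-8593 - (1354 - 1*(-2054)))) + 12820 = (1/(-299) + (-8593 - (1354 + 2054))) + 12820 = (-1/299 + (-8593 - 1*3408)) + 12820 = (-1/299 + (-8593 - 3408)) + 12820 = (-1/299 - 12001) + 12820 = -3588300/299 + 12820 = 244880/299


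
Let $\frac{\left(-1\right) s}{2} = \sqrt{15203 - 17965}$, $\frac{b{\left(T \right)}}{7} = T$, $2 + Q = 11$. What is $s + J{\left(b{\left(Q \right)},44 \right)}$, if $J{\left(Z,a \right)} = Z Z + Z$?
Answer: $4032 - 2 i \sqrt{2762} \approx 4032.0 - 105.11 i$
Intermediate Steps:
$Q = 9$ ($Q = -2 + 11 = 9$)
$b{\left(T \right)} = 7 T$
$s = - 2 i \sqrt{2762}$ ($s = - 2 \sqrt{15203 - 17965} = - 2 \sqrt{-2762} = - 2 i \sqrt{2762} \approx - 105.11 i$)
$J{\left(Z,a \right)} = Z + Z^{2}$ ($J{\left(Z,a \right)} = Z^{2} + Z = Z + Z^{2}$)
$s + J{\left(b{\left(Q \right)},44 \right)} = - 2 i \sqrt{2762} + 7 \cdot 9 \left(1 + 7 \cdot 9\right) = - 2 i \sqrt{2762} + 63 \left(1 + 63\right) = - 2 i \sqrt{2762} + 63 \cdot 64 = - 2 i \sqrt{2762} + 4032 = 4032 - 2 i \sqrt{2762}$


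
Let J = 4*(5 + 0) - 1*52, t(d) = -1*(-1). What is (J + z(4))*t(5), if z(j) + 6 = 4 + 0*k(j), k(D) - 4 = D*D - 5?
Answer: -34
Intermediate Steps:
k(D) = -1 + D² (k(D) = 4 + (D*D - 5) = 4 + (D² - 5) = 4 + (-5 + D²) = -1 + D²)
t(d) = 1
J = -32 (J = 4*5 - 52 = 20 - 52 = -32)
z(j) = -2 (z(j) = -6 + (4 + 0*(-1 + j²)) = -6 + (4 + 0) = -6 + 4 = -2)
(J + z(4))*t(5) = (-32 - 2)*1 = -34*1 = -34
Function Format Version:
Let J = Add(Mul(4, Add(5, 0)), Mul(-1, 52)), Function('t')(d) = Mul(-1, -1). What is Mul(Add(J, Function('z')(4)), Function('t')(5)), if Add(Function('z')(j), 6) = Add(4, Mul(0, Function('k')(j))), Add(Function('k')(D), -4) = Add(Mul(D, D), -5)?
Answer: -34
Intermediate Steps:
Function('k')(D) = Add(-1, Pow(D, 2)) (Function('k')(D) = Add(4, Add(Mul(D, D), -5)) = Add(4, Add(Pow(D, 2), -5)) = Add(4, Add(-5, Pow(D, 2))) = Add(-1, Pow(D, 2)))
Function('t')(d) = 1
J = -32 (J = Add(Mul(4, 5), -52) = Add(20, -52) = -32)
Function('z')(j) = -2 (Function('z')(j) = Add(-6, Add(4, Mul(0, Add(-1, Pow(j, 2))))) = Add(-6, Add(4, 0)) = Add(-6, 4) = -2)
Mul(Add(J, Function('z')(4)), Function('t')(5)) = Mul(Add(-32, -2), 1) = Mul(-34, 1) = -34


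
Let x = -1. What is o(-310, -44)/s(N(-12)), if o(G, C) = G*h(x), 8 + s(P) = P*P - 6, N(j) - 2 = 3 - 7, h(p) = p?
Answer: -31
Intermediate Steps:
N(j) = -2 (N(j) = 2 + (3 - 7) = 2 - 4 = -2)
s(P) = -14 + P**2 (s(P) = -8 + (P*P - 6) = -8 + (P**2 - 6) = -8 + (-6 + P**2) = -14 + P**2)
o(G, C) = -G (o(G, C) = G*(-1) = -G)
o(-310, -44)/s(N(-12)) = (-1*(-310))/(-14 + (-2)**2) = 310/(-14 + 4) = 310/(-10) = 310*(-1/10) = -31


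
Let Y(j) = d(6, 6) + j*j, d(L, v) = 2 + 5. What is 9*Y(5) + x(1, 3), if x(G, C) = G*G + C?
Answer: 292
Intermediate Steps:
x(G, C) = C + G**2 (x(G, C) = G**2 + C = C + G**2)
d(L, v) = 7
Y(j) = 7 + j**2 (Y(j) = 7 + j*j = 7 + j**2)
9*Y(5) + x(1, 3) = 9*(7 + 5**2) + (3 + 1**2) = 9*(7 + 25) + (3 + 1) = 9*32 + 4 = 288 + 4 = 292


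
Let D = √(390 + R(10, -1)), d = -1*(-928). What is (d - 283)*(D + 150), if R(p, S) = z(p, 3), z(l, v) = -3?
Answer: 96750 + 1935*√43 ≈ 1.0944e+5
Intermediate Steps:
R(p, S) = -3
d = 928
D = 3*√43 (D = √(390 - 3) = √387 = 3*√43 ≈ 19.672)
(d - 283)*(D + 150) = (928 - 283)*(3*√43 + 150) = 645*(150 + 3*√43) = 96750 + 1935*√43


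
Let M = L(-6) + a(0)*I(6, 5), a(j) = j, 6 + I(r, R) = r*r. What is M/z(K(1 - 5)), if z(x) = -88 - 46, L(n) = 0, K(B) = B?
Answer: 0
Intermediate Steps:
I(r, R) = -6 + r² (I(r, R) = -6 + r*r = -6 + r²)
z(x) = -134
M = 0 (M = 0 + 0*(-6 + 6²) = 0 + 0*(-6 + 36) = 0 + 0*30 = 0 + 0 = 0)
M/z(K(1 - 5)) = 0/(-134) = 0*(-1/134) = 0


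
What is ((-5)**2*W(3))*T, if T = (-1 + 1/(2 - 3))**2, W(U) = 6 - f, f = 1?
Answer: 500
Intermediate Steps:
W(U) = 5 (W(U) = 6 - 1*1 = 6 - 1 = 5)
T = 4 (T = (-1 + 1/(-1))**2 = (-1 - 1)**2 = (-2)**2 = 4)
((-5)**2*W(3))*T = ((-5)**2*5)*4 = (25*5)*4 = 125*4 = 500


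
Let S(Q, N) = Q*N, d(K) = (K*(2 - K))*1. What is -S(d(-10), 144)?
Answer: 17280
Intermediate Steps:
d(K) = K*(2 - K)
S(Q, N) = N*Q
-S(d(-10), 144) = -144*(-10*(2 - 1*(-10))) = -144*(-10*(2 + 10)) = -144*(-10*12) = -144*(-120) = -1*(-17280) = 17280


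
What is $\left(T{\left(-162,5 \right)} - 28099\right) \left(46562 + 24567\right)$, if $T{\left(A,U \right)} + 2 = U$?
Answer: $-1998440384$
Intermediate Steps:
$T{\left(A,U \right)} = -2 + U$
$\left(T{\left(-162,5 \right)} - 28099\right) \left(46562 + 24567\right) = \left(\left(-2 + 5\right) - 28099\right) \left(46562 + 24567\right) = \left(3 - 28099\right) 71129 = \left(-28096\right) 71129 = -1998440384$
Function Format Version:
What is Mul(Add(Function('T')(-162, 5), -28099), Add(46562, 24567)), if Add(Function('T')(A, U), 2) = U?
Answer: -1998440384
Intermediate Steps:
Function('T')(A, U) = Add(-2, U)
Mul(Add(Function('T')(-162, 5), -28099), Add(46562, 24567)) = Mul(Add(Add(-2, 5), -28099), Add(46562, 24567)) = Mul(Add(3, -28099), 71129) = Mul(-28096, 71129) = -1998440384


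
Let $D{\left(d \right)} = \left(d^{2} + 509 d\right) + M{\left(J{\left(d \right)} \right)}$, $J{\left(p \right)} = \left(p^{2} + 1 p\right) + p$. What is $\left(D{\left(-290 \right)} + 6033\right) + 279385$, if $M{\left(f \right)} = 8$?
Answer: $221916$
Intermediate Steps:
$J{\left(p \right)} = p^{2} + 2 p$ ($J{\left(p \right)} = \left(p^{2} + p\right) + p = \left(p + p^{2}\right) + p = p^{2} + 2 p$)
$D{\left(d \right)} = 8 + d^{2} + 509 d$ ($D{\left(d \right)} = \left(d^{2} + 509 d\right) + 8 = 8 + d^{2} + 509 d$)
$\left(D{\left(-290 \right)} + 6033\right) + 279385 = \left(\left(8 + \left(-290\right)^{2} + 509 \left(-290\right)\right) + 6033\right) + 279385 = \left(\left(8 + 84100 - 147610\right) + 6033\right) + 279385 = \left(-63502 + 6033\right) + 279385 = -57469 + 279385 = 221916$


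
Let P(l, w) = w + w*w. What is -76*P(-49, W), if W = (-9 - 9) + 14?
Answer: -912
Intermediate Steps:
W = -4 (W = -18 + 14 = -4)
P(l, w) = w + w²
-76*P(-49, W) = -(-304)*(1 - 4) = -(-304)*(-3) = -76*12 = -912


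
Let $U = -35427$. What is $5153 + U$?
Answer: $-30274$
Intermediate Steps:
$5153 + U = 5153 - 35427 = -30274$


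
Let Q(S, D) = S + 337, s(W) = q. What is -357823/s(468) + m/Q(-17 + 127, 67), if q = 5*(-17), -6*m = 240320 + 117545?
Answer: 929262761/227970 ≈ 4076.3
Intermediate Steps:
m = -357865/6 (m = -(240320 + 117545)/6 = -⅙*357865 = -357865/6 ≈ -59644.)
q = -85
s(W) = -85
Q(S, D) = 337 + S
-357823/s(468) + m/Q(-17 + 127, 67) = -357823/(-85) - 357865/(6*(337 + (-17 + 127))) = -357823*(-1/85) - 357865/(6*(337 + 110)) = 357823/85 - 357865/6/447 = 357823/85 - 357865/6*1/447 = 357823/85 - 357865/2682 = 929262761/227970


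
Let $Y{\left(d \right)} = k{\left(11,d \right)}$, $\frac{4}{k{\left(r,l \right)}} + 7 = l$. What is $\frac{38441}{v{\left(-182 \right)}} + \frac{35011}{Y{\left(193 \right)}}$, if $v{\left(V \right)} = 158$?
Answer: $\frac{128632129}{79} \approx 1.6283 \cdot 10^{6}$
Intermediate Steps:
$k{\left(r,l \right)} = \frac{4}{-7 + l}$
$Y{\left(d \right)} = \frac{4}{-7 + d}$
$\frac{38441}{v{\left(-182 \right)}} + \frac{35011}{Y{\left(193 \right)}} = \frac{38441}{158} + \frac{35011}{4 \frac{1}{-7 + 193}} = 38441 \cdot \frac{1}{158} + \frac{35011}{4 \cdot \frac{1}{186}} = \frac{38441}{158} + \frac{35011}{4 \cdot \frac{1}{186}} = \frac{38441}{158} + \frac{35011}{\frac{2}{93}} = \frac{38441}{158} + 35011 \cdot \frac{93}{2} = \frac{38441}{158} + \frac{3256023}{2} = \frac{128632129}{79}$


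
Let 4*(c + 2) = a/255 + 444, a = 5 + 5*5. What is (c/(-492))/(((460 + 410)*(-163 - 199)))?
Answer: 3707/5268316320 ≈ 7.0364e-7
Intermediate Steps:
a = 30 (a = 5 + 25 = 30)
c = 3707/34 (c = -2 + (30/255 + 444)/4 = -2 + (30*(1/255) + 444)/4 = -2 + (2/17 + 444)/4 = -2 + (¼)*(7550/17) = -2 + 3775/34 = 3707/34 ≈ 109.03)
(c/(-492))/(((460 + 410)*(-163 - 199))) = ((3707/34)/(-492))/(((460 + 410)*(-163 - 199))) = ((3707/34)*(-1/492))/((870*(-362))) = -3707/16728/(-314940) = -3707/16728*(-1/314940) = 3707/5268316320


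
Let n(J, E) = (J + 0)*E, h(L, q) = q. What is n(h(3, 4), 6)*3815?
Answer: 91560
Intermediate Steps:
n(J, E) = E*J (n(J, E) = J*E = E*J)
n(h(3, 4), 6)*3815 = (6*4)*3815 = 24*3815 = 91560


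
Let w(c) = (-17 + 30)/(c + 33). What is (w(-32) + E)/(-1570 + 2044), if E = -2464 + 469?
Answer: -991/237 ≈ -4.1814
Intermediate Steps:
E = -1995
w(c) = 13/(33 + c)
(w(-32) + E)/(-1570 + 2044) = (13/(33 - 32) - 1995)/(-1570 + 2044) = (13/1 - 1995)/474 = (13*1 - 1995)*(1/474) = (13 - 1995)*(1/474) = -1982*1/474 = -991/237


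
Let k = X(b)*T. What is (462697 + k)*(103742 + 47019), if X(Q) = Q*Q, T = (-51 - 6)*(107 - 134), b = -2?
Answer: 70684747133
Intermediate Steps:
T = 1539 (T = -57*(-27) = 1539)
X(Q) = Q²
k = 6156 (k = (-2)²*1539 = 4*1539 = 6156)
(462697 + k)*(103742 + 47019) = (462697 + 6156)*(103742 + 47019) = 468853*150761 = 70684747133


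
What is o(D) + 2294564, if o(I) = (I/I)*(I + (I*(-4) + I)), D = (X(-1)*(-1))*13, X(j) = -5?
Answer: 2294434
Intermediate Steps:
D = 65 (D = -5*(-1)*13 = 5*13 = 65)
o(I) = -2*I (o(I) = 1*(I + (-4*I + I)) = 1*(I - 3*I) = 1*(-2*I) = -2*I)
o(D) + 2294564 = -2*65 + 2294564 = -130 + 2294564 = 2294434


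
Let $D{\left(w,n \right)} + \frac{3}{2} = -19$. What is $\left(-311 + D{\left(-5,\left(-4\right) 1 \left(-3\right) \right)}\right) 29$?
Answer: $- \frac{19227}{2} \approx -9613.5$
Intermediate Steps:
$D{\left(w,n \right)} = - \frac{41}{2}$ ($D{\left(w,n \right)} = - \frac{3}{2} - 19 = - \frac{41}{2}$)
$\left(-311 + D{\left(-5,\left(-4\right) 1 \left(-3\right) \right)}\right) 29 = \left(-311 - \frac{41}{2}\right) 29 = \left(- \frac{663}{2}\right) 29 = - \frac{19227}{2}$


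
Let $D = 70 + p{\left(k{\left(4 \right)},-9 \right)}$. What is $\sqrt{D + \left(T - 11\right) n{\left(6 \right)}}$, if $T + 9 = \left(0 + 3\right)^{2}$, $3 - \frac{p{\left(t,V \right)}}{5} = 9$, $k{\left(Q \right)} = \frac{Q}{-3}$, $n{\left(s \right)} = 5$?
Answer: $i \sqrt{15} \approx 3.873 i$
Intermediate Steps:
$k{\left(Q \right)} = - \frac{Q}{3}$ ($k{\left(Q \right)} = Q \left(- \frac{1}{3}\right) = - \frac{Q}{3}$)
$p{\left(t,V \right)} = -30$ ($p{\left(t,V \right)} = 15 - 45 = -30$)
$T = 0$ ($T = -9 + \left(0 + 3\right)^{2} = -9 + 3^{2} = -9 + 9 = 0$)
$D = 40$ ($D = 70 - 30 = 40$)
$\sqrt{D + \left(T - 11\right) n{\left(6 \right)}} = \sqrt{40 + \left(0 - 11\right) 5} = \sqrt{40 - 55} = \sqrt{-15} = i \sqrt{15}$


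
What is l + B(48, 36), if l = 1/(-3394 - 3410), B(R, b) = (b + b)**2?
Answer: 35271935/6804 ≈ 5184.0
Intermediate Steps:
B(R, b) = 4*b**2 (B(R, b) = (2*b)**2 = 4*b**2)
l = -1/6804 (l = 1/(-6804) = -1/6804 ≈ -0.00014697)
l + B(48, 36) = -1/6804 + 4*36**2 = -1/6804 + 4*1296 = -1/6804 + 5184 = 35271935/6804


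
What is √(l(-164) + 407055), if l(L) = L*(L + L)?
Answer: √460847 ≈ 678.86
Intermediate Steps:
l(L) = 2*L² (l(L) = L*(2*L) = 2*L²)
√(l(-164) + 407055) = √(2*(-164)² + 407055) = √(2*26896 + 407055) = √(53792 + 407055) = √460847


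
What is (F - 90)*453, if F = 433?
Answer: 155379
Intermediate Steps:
(F - 90)*453 = (433 - 90)*453 = 343*453 = 155379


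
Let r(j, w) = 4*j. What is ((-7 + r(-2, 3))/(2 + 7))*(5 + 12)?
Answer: -85/3 ≈ -28.333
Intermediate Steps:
((-7 + r(-2, 3))/(2 + 7))*(5 + 12) = ((-7 + 4*(-2))/(2 + 7))*(5 + 12) = ((-7 - 8)/9)*17 = -15*⅑*17 = -5/3*17 = -85/3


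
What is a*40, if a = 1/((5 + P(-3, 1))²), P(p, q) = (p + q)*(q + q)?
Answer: 40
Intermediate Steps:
P(p, q) = 2*q*(p + q) (P(p, q) = (p + q)*(2*q) = 2*q*(p + q))
a = 1 (a = 1/((5 + 2*1*(-3 + 1))²) = 1/((5 + 2*1*(-2))²) = 1/((5 - 4)²) = 1/(1²) = 1/1 = 1)
a*40 = 1*40 = 40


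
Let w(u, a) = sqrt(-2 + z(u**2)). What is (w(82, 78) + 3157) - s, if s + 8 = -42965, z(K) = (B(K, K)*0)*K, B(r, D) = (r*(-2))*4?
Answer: 46130 + I*sqrt(2) ≈ 46130.0 + 1.4142*I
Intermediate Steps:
B(r, D) = -8*r (B(r, D) = -2*r*4 = -8*r)
z(K) = 0 (z(K) = (-8*K*0)*K = 0*K = 0)
w(u, a) = I*sqrt(2) (w(u, a) = sqrt(-2 + 0) = sqrt(-2) = I*sqrt(2))
s = -42973 (s = -8 - 42965 = -42973)
(w(82, 78) + 3157) - s = (I*sqrt(2) + 3157) - 1*(-42973) = (3157 + I*sqrt(2)) + 42973 = 46130 + I*sqrt(2)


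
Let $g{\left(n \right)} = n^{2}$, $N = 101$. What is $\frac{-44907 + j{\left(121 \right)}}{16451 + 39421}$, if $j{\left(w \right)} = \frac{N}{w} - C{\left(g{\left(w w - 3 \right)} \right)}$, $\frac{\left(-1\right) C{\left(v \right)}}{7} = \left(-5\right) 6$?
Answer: $- \frac{341191}{422532} \approx -0.80749$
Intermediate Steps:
$C{\left(v \right)} = 210$ ($C{\left(v \right)} = - 7 \left(\left(-5\right) 6\right) = \left(-7\right) \left(-30\right) = 210$)
$j{\left(w \right)} = -210 + \frac{101}{w}$ ($j{\left(w \right)} = \frac{101}{w} - 210 = -210 + \frac{101}{w}$)
$\frac{-44907 + j{\left(121 \right)}}{16451 + 39421} = \frac{-44907 - \left(210 - \frac{101}{121}\right)}{16451 + 39421} = \frac{-44907 + \left(-210 + 101 \cdot \frac{1}{121}\right)}{55872} = \left(-44907 + \left(-210 + \frac{101}{121}\right)\right) \frac{1}{55872} = \left(-44907 - \frac{25309}{121}\right) \frac{1}{55872} = \left(- \frac{5459056}{121}\right) \frac{1}{55872} = - \frac{341191}{422532}$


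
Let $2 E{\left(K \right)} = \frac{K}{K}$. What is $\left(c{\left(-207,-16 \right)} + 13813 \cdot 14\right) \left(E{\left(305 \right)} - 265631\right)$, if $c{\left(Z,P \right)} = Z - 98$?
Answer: $- \frac{102574280097}{2} \approx -5.1287 \cdot 10^{10}$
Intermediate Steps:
$c{\left(Z,P \right)} = -98 + Z$
$E{\left(K \right)} = \frac{1}{2}$ ($E{\left(K \right)} = \frac{K \frac{1}{K}}{2} = \frac{1}{2} \cdot 1 = \frac{1}{2}$)
$\left(c{\left(-207,-16 \right)} + 13813 \cdot 14\right) \left(E{\left(305 \right)} - 265631\right) = \left(\left(-98 - 207\right) + 13813 \cdot 14\right) \left(\frac{1}{2} - 265631\right) = \left(-305 + 193382\right) \left(- \frac{531261}{2}\right) = 193077 \left(- \frac{531261}{2}\right) = - \frac{102574280097}{2}$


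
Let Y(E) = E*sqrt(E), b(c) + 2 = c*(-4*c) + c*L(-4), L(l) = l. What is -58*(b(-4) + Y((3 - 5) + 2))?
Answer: 2900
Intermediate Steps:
b(c) = -2 - 4*c - 4*c**2 (b(c) = -2 + (c*(-4*c) + c*(-4)) = -2 + (-4*c**2 - 4*c) = -2 + (-4*c - 4*c**2) = -2 - 4*c - 4*c**2)
Y(E) = E**(3/2)
-58*(b(-4) + Y((3 - 5) + 2)) = -58*((-2 - 4*(-4) - 4*(-4)**2) + ((3 - 5) + 2)**(3/2)) = -58*((-2 + 16 - 4*16) + (-2 + 2)**(3/2)) = -58*((-2 + 16 - 64) + 0**(3/2)) = -58*(-50 + 0) = -58*(-50) = 2900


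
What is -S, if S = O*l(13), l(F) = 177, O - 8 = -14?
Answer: 1062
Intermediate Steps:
O = -6 (O = 8 - 14 = -6)
S = -1062 (S = -6*177 = -1062)
-S = -1*(-1062) = 1062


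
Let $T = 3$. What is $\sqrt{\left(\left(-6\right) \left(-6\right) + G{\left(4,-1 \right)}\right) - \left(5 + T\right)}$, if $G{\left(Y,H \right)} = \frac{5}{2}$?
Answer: $\frac{\sqrt{122}}{2} \approx 5.5227$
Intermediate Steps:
$G{\left(Y,H \right)} = \frac{5}{2}$ ($G{\left(Y,H \right)} = 5 \cdot \frac{1}{2} = \frac{5}{2}$)
$\sqrt{\left(\left(-6\right) \left(-6\right) + G{\left(4,-1 \right)}\right) - \left(5 + T\right)} = \sqrt{\left(\left(-6\right) \left(-6\right) + \frac{5}{2}\right) - \left(5 + 3\right)} = \sqrt{\left(36 + \frac{5}{2}\right) - 8} = \sqrt{\frac{77}{2} - 8} = \sqrt{\frac{61}{2}} = \frac{\sqrt{122}}{2}$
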